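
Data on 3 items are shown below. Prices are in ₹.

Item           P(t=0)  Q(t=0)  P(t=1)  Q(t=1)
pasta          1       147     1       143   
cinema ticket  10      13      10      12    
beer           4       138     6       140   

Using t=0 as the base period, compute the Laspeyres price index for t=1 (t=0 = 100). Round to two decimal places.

133.29

Laspeyres price index uses base-period quantities as weights.
ΣP(t=1)·Q(t=0) = 1×147 + 10×13 + 6×138 = 147 + 130 + 828 = 1105
ΣP(t=0)·Q(t=0) = 1×147 + 10×13 + 4×138 = 147 + 130 + 552 = 829
Index = 1105 / 829 × 100 = 133.2931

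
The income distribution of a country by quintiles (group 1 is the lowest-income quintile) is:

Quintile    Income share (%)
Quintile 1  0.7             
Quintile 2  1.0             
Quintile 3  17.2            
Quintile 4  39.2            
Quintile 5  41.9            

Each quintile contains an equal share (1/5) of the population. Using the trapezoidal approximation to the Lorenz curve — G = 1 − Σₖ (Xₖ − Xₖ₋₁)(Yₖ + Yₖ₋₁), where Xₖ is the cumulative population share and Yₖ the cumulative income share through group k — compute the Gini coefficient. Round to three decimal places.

Cumulative income shares Yₖ: 0.0070, 0.0170, 0.1890, 0.5810, 1.0000
Σ (Xₖ−Xₖ₋₁)(Yₖ+Yₖ₋₁) = (1/5)(0.0070+0.0000) + (1/5)(0.0170+0.0070) + (1/5)(0.1890+0.0170) + (1/5)(0.5810+0.1890) + (1/5)(1.0000+0.5810)
  = 0.0014 + 0.0048 + 0.0412 + 0.1540 + 0.3162 = 0.5176
G = 1 − 0.5176 = 0.4824

0.482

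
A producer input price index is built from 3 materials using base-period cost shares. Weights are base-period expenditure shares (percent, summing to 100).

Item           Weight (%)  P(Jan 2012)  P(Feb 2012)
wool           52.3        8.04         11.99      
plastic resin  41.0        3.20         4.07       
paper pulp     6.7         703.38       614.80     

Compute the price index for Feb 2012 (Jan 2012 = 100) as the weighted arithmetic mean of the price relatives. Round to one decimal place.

136.0

wool: 52.3 × (11.99/8.04) = 52.3 × 1.491294 = 77.9947
plastic resin: 41.0 × (4.07/3.20) = 41.0 × 1.271875 = 52.1469
paper pulp: 6.7 × (614.80/703.38) = 6.7 × 0.874065 = 5.8562
Index = Σ wᵢ·(p₁ᵢ/p₀ᵢ) = 77.9947 + 52.1469 + 5.8562 = 135.9978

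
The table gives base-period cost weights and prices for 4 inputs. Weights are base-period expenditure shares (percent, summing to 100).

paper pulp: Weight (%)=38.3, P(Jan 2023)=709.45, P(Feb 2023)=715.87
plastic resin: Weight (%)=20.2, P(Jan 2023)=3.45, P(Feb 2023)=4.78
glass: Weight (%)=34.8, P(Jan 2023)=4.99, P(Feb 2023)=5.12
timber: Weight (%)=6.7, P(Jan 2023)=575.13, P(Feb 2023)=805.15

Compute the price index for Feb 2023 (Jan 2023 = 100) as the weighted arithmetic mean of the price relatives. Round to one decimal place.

paper pulp: 38.3 × (715.87/709.45) = 38.3 × 1.009049 = 38.6466
plastic resin: 20.2 × (4.78/3.45) = 20.2 × 1.385507 = 27.9872
glass: 34.8 × (5.12/4.99) = 34.8 × 1.026052 = 35.7066
timber: 6.7 × (805.15/575.13) = 6.7 × 1.399944 = 9.3796
Index = Σ wᵢ·(p₁ᵢ/p₀ᵢ) = 38.6466 + 27.9872 + 35.7066 + 9.3796 = 111.7201

111.7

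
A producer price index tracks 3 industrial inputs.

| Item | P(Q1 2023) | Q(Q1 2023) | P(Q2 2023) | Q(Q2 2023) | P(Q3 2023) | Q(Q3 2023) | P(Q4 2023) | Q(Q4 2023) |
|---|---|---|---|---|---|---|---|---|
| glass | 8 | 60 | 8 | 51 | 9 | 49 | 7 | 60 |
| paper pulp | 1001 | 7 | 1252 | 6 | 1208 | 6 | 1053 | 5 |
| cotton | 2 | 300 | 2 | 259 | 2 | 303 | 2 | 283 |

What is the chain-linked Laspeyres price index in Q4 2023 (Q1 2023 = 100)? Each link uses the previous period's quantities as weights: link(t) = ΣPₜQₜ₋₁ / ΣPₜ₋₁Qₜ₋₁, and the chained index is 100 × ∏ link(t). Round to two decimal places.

103.95

Link Q1 2023→Q2 2023:
ΣP(Q2 2023)Q(Q1 2023) = 8×60 + 1252×7 + 2×300 = 480 + 8764 + 600 = 9844
ΣP(Q1 2023)Q(Q1 2023) = 8×60 + 1001×7 + 2×300 = 480 + 7007 + 600 = 8087
link = 9844/8087 = 1.217262
Link Q2 2023→Q3 2023:
ΣP(Q3 2023)Q(Q2 2023) = 9×51 + 1208×6 + 2×259 = 459 + 7248 + 518 = 8225
ΣP(Q2 2023)Q(Q2 2023) = 8×51 + 1252×6 + 2×259 = 408 + 7512 + 518 = 8438
link = 8225/8438 = 0.974757
Link Q3 2023→Q4 2023:
ΣP(Q4 2023)Q(Q3 2023) = 7×49 + 1053×6 + 2×303 = 343 + 6318 + 606 = 7267
ΣP(Q3 2023)Q(Q3 2023) = 9×49 + 1208×6 + 2×303 = 441 + 7248 + 606 = 8295
link = 7267/8295 = 0.876070
Chained index = 100 × 1.217262 × 0.974757 × 0.876070 = 103.9488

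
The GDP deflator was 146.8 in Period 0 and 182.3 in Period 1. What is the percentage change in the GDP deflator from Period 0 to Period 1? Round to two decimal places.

Change = (182.3 − 146.8) / 146.8 × 100
       = 35.5 / 146.8 × 100 = 24.1826%

24.18%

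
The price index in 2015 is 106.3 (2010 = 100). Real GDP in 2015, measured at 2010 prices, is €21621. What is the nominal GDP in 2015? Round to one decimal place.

22983.1

Nominal = Real × (Index/100) = 21621 × (106.3/100)
        = 21621 × 1.063 = 22983.1230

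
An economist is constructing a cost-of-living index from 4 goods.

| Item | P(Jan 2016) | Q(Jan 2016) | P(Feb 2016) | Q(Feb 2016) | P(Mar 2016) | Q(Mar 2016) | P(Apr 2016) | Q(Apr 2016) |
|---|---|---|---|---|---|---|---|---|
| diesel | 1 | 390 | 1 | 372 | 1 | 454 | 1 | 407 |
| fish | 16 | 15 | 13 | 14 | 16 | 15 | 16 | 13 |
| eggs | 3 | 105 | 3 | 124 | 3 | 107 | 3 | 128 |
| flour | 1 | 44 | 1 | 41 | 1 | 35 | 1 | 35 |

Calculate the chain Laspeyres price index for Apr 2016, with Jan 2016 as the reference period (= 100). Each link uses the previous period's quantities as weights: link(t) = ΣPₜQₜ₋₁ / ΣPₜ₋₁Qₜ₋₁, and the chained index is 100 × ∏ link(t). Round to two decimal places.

Link Jan 2016→Feb 2016:
ΣP(Feb 2016)Q(Jan 2016) = 1×390 + 13×15 + 3×105 + 1×44 = 390 + 195 + 315 + 44 = 944
ΣP(Jan 2016)Q(Jan 2016) = 1×390 + 16×15 + 3×105 + 1×44 = 390 + 240 + 315 + 44 = 989
link = 944/989 = 0.954499
Link Feb 2016→Mar 2016:
ΣP(Mar 2016)Q(Feb 2016) = 1×372 + 16×14 + 3×124 + 1×41 = 372 + 224 + 372 + 41 = 1009
ΣP(Feb 2016)Q(Feb 2016) = 1×372 + 13×14 + 3×124 + 1×41 = 372 + 182 + 372 + 41 = 967
link = 1009/967 = 1.043433
Link Mar 2016→Apr 2016:
ΣP(Apr 2016)Q(Mar 2016) = 1×454 + 16×15 + 3×107 + 1×35 = 454 + 240 + 321 + 35 = 1050
ΣP(Mar 2016)Q(Mar 2016) = 1×454 + 16×15 + 3×107 + 1×35 = 454 + 240 + 321 + 35 = 1050
link = 1050/1050 = 1.000000
Chained index = 100 × 0.954499 × 1.043433 × 1.000000 = 99.5957

99.60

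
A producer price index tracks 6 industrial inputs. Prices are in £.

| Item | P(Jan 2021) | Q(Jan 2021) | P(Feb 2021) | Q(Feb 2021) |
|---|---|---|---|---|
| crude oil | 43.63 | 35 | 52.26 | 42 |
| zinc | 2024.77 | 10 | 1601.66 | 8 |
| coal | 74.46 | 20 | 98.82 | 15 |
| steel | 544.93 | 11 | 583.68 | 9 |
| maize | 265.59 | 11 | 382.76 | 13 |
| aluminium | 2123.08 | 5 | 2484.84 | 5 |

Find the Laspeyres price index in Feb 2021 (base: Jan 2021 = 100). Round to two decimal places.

Laspeyres price index uses base-period quantities as weights.
ΣP(Feb 2021)·Q(Jan 2021) = 52.26×35 + 1601.66×10 + 98.82×20 + 583.68×11 + 382.76×11 + 2484.84×5 = 1829.1 + 16016.6 + 1976.4 + 6420.48 + 4210.36 + 12424.2 = 42877.14
ΣP(Jan 2021)·Q(Jan 2021) = 43.63×35 + 2024.77×10 + 74.46×20 + 544.93×11 + 265.59×11 + 2123.08×5 = 1527.05 + 20247.7 + 1489.2 + 5994.23 + 2921.49 + 10615.4 = 42795.07
Index = 42877.14 / 42795.07 × 100 = 100.1918

100.19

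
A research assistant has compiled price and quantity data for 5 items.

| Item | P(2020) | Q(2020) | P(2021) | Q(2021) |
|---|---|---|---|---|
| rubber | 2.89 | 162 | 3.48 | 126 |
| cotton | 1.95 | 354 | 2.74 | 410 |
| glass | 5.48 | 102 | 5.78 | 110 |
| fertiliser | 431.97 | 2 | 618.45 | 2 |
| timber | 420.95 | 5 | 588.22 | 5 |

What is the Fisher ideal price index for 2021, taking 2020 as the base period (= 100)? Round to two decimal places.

134.56

Laspeyres component (base-period weights):
ΣP(2021)Q(2020) = 3.48×162 + 2.74×354 + 5.78×102 + 618.45×2 + 588.22×5 = 563.76 + 969.96 + 589.56 + 1236.9 + 2941.1 = 6301.28
ΣP(2020)Q(2020) = 2.89×162 + 1.95×354 + 5.48×102 + 431.97×2 + 420.95×5 = 468.18 + 690.3 + 558.96 + 863.94 + 2104.75 = 4686.13
L = 6301.28 / 4686.13 × 100 = 134.4666
Paasche component (current-period weights):
ΣP(2021)Q(2021) = 3.48×126 + 2.74×410 + 5.78×110 + 618.45×2 + 588.22×5 = 438.48 + 1123.4 + 635.8 + 1236.9 + 2941.1 = 6375.68
ΣP(2020)Q(2021) = 2.89×126 + 1.95×410 + 5.48×110 + 431.97×2 + 420.95×5 = 364.14 + 799.5 + 602.8 + 863.94 + 2104.75 = 4735.13
P = 6375.68 / 4735.13 × 100 = 134.6464
Fisher = √(L × P) = √(134.4666 × 134.6464) = 134.5565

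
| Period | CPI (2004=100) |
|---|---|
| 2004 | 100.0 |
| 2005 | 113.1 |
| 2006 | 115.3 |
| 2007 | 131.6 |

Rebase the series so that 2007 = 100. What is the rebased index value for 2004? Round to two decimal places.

Rebased(2004) = 100.0 / 131.6 × 100 = 75.9878

75.99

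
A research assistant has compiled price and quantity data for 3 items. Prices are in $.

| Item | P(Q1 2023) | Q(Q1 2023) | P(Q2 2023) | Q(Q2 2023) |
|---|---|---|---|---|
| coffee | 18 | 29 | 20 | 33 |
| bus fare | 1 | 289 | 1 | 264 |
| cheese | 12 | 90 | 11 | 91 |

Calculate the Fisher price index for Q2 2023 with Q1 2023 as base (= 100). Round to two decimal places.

Laspeyres component (base-period weights):
ΣP(Q2 2023)Q(Q1 2023) = 20×29 + 1×289 + 11×90 = 580 + 289 + 990 = 1859
ΣP(Q1 2023)Q(Q1 2023) = 18×29 + 1×289 + 12×90 = 522 + 289 + 1080 = 1891
L = 1859 / 1891 × 100 = 98.3078
Paasche component (current-period weights):
ΣP(Q2 2023)Q(Q2 2023) = 20×33 + 1×264 + 11×91 = 660 + 264 + 1001 = 1925
ΣP(Q1 2023)Q(Q2 2023) = 18×33 + 1×264 + 12×91 = 594 + 264 + 1092 = 1950
P = 1925 / 1950 × 100 = 98.7179
Fisher = √(L × P) = √(98.3078 × 98.7179) = 98.5126

98.51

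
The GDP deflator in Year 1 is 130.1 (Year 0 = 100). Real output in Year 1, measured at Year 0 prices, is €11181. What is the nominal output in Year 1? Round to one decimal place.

14546.5

Nominal = Real × (Index/100) = 11181 × (130.1/100)
        = 11181 × 1.301 = 14546.4810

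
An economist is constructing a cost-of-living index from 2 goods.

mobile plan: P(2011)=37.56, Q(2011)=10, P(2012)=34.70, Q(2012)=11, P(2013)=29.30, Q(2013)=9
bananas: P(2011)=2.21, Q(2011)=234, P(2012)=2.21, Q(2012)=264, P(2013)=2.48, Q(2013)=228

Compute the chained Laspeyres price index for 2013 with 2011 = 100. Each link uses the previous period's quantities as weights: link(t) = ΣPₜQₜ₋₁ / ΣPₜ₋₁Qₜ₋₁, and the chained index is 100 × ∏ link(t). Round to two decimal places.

97.99

Link 2011→2012:
ΣP(2012)Q(2011) = 34.70×10 + 2.21×234 = 347 + 517.14 = 864.14
ΣP(2011)Q(2011) = 37.56×10 + 2.21×234 = 375.6 + 517.14 = 892.74
link = 864.14/892.74 = 0.967964
Link 2012→2013:
ΣP(2013)Q(2012) = 29.30×11 + 2.48×264 = 322.3 + 654.72 = 977.02
ΣP(2012)Q(2012) = 34.70×11 + 2.21×264 = 381.7 + 583.44 = 965.14
link = 977.02/965.14 = 1.012309
Chained index = 100 × 0.967964 × 1.012309 = 97.9879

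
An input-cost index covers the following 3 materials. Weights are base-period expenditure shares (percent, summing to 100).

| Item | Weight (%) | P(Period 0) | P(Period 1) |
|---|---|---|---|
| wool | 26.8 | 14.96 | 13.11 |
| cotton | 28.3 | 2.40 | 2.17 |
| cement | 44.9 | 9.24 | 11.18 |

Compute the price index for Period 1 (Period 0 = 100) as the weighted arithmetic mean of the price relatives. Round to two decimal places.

wool: 26.8 × (13.11/14.96) = 26.8 × 0.876337 = 23.4858
cotton: 28.3 × (2.17/2.40) = 28.3 × 0.904167 = 25.5879
cement: 44.9 × (11.18/9.24) = 44.9 × 1.209957 = 54.3271
Index = Σ wᵢ·(p₁ᵢ/p₀ᵢ) = 23.4858 + 25.5879 + 54.3271 = 103.4008

103.40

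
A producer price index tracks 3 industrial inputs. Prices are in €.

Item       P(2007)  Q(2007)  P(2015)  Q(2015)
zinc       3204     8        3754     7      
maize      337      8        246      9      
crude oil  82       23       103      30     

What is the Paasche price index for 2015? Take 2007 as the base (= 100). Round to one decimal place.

Paasche price index uses current-period quantities as weights.
ΣP(2015)·Q(2015) = 3754×7 + 246×9 + 103×30 = 26278 + 2214 + 3090 = 31582
ΣP(2007)·Q(2015) = 3204×7 + 337×9 + 82×30 = 22428 + 3033 + 2460 = 27921
Index = 31582 / 27921 × 100 = 113.1120

113.1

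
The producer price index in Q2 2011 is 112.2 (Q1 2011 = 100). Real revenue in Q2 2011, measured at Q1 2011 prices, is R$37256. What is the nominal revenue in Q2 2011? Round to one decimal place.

Nominal = Real × (Index/100) = 37256 × (112.2/100)
        = 37256 × 1.122 = 41801.2320

41801.2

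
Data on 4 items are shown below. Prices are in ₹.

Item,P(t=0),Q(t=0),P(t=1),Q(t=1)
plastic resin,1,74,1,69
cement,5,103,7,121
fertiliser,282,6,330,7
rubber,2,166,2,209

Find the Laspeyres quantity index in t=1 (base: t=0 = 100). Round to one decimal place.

117.3

Laspeyres quantity index uses base-period prices as weights.
ΣP(t=0)·Q(t=1) = 1×69 + 5×121 + 282×7 + 2×209 = 69 + 605 + 1974 + 418 = 3066
ΣP(t=0)·Q(t=0) = 1×74 + 5×103 + 282×6 + 2×166 = 74 + 515 + 1692 + 332 = 2613
Index = 3066 / 2613 × 100 = 117.3364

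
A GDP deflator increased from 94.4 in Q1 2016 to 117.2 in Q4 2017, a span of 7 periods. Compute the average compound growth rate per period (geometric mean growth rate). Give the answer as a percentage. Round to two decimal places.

Growth factor = (117.2/94.4)^(1/7) = (1.241525)^(1/7) = 1.031388
Growth rate = 1.031388 − 1 = 0.031388 = 3.1388%

3.14%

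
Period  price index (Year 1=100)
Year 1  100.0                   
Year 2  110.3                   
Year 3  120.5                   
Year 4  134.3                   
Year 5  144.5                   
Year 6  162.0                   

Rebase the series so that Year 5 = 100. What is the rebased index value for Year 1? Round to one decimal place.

69.2

Rebased(Year 1) = 100.0 / 144.5 × 100 = 69.2042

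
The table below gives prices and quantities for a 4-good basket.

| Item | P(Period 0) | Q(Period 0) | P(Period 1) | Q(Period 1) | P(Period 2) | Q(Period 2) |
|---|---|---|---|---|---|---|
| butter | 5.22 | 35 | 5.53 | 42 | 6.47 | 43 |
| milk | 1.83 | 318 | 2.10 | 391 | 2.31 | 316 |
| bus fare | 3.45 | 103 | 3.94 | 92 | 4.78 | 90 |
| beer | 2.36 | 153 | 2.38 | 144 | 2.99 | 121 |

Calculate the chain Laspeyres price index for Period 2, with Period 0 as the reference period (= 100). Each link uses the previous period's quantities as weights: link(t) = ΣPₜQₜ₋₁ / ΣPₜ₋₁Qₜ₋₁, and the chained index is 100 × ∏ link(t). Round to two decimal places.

128.10

Link Period 0→Period 1:
ΣP(Period 1)Q(Period 0) = 5.53×35 + 2.10×318 + 3.94×103 + 2.38×153 = 193.55 + 667.8 + 405.82 + 364.14 = 1631.31
ΣP(Period 0)Q(Period 0) = 5.22×35 + 1.83×318 + 3.45×103 + 2.36×153 = 182.7 + 581.94 + 355.35 + 361.08 = 1481.07
link = 1631.31/1481.07 = 1.101440
Link Period 1→Period 2:
ΣP(Period 2)Q(Period 1) = 6.47×42 + 2.31×391 + 4.78×92 + 2.99×144 = 271.74 + 903.21 + 439.76 + 430.56 = 2045.27
ΣP(Period 1)Q(Period 1) = 5.53×42 + 2.10×391 + 3.94×92 + 2.38×144 = 232.26 + 821.1 + 362.48 + 342.72 = 1758.56
link = 2045.27/1758.56 = 1.163037
Chained index = 100 × 1.101440 × 1.163037 = 128.1015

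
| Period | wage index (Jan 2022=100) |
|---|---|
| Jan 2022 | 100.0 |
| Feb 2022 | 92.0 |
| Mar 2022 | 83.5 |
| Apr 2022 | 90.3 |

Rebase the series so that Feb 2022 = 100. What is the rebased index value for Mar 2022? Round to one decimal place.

90.8

Rebased(Mar 2022) = 83.5 / 92.0 × 100 = 90.7609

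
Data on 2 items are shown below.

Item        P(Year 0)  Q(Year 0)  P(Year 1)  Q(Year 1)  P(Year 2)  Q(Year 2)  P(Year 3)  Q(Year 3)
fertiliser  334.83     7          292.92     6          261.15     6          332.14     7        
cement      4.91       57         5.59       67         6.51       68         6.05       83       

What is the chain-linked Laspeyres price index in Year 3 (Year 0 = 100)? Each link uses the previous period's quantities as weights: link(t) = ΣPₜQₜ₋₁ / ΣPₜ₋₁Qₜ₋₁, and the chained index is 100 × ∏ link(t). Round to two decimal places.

101.49

Link Year 0→Year 1:
ΣP(Year 1)Q(Year 0) = 292.92×7 + 5.59×57 = 2050.44 + 318.63 = 2369.07
ΣP(Year 0)Q(Year 0) = 334.83×7 + 4.91×57 = 2343.81 + 279.87 = 2623.68
link = 2369.07/2623.68 = 0.902957
Link Year 1→Year 2:
ΣP(Year 2)Q(Year 1) = 261.15×6 + 6.51×67 = 1566.9 + 436.17 = 2003.07
ΣP(Year 1)Q(Year 1) = 292.92×6 + 5.59×67 = 1757.52 + 374.53 = 2132.05
link = 2003.07/2132.05 = 0.939504
Link Year 2→Year 3:
ΣP(Year 3)Q(Year 2) = 332.14×6 + 6.05×68 = 1992.84 + 411.4 = 2404.24
ΣP(Year 2)Q(Year 2) = 261.15×6 + 6.51×68 = 1566.9 + 442.68 = 2009.58
link = 2404.24/2009.58 = 1.196389
Chained index = 100 × 0.902957 × 0.939504 × 1.196389 = 101.4935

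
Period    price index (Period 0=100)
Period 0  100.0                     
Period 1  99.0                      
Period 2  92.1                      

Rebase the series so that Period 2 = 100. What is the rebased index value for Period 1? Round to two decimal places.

107.49

Rebased(Period 1) = 99.0 / 92.1 × 100 = 107.4919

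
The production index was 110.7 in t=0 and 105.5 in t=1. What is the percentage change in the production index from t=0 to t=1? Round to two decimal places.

Change = (105.5 − 110.7) / 110.7 × 100
       = -5.2 / 110.7 × 100 = -4.6974%

-4.70%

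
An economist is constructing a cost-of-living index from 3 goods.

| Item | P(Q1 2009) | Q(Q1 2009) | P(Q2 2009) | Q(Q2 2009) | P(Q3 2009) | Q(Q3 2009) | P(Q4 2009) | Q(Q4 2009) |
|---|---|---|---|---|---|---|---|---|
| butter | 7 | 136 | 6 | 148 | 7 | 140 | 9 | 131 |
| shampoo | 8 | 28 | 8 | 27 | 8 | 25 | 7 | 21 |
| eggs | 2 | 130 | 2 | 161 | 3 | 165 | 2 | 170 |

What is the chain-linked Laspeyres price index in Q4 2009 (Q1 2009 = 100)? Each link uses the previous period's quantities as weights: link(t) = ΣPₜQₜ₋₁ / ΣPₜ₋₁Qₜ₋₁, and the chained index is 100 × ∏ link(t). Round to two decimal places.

Link Q1 2009→Q2 2009:
ΣP(Q2 2009)Q(Q1 2009) = 6×136 + 8×28 + 2×130 = 816 + 224 + 260 = 1300
ΣP(Q1 2009)Q(Q1 2009) = 7×136 + 8×28 + 2×130 = 952 + 224 + 260 = 1436
link = 1300/1436 = 0.905292
Link Q2 2009→Q3 2009:
ΣP(Q3 2009)Q(Q2 2009) = 7×148 + 8×27 + 3×161 = 1036 + 216 + 483 = 1735
ΣP(Q2 2009)Q(Q2 2009) = 6×148 + 8×27 + 2×161 = 888 + 216 + 322 = 1426
link = 1735/1426 = 1.216690
Link Q3 2009→Q4 2009:
ΣP(Q4 2009)Q(Q3 2009) = 9×140 + 7×25 + 2×165 = 1260 + 175 + 330 = 1765
ΣP(Q3 2009)Q(Q3 2009) = 7×140 + 8×25 + 3×165 = 980 + 200 + 495 = 1675
link = 1765/1675 = 1.053731
Chained index = 100 × 0.905292 × 1.216690 × 1.053731 = 116.0643

116.06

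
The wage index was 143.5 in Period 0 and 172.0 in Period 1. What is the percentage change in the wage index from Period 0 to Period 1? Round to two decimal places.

Change = (172.0 − 143.5) / 143.5 × 100
       = 28.5 / 143.5 × 100 = 19.8606%

19.86%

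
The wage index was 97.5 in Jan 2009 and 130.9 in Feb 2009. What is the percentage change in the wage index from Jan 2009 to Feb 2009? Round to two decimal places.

Change = (130.9 − 97.5) / 97.5 × 100
       = 33.4 / 97.5 × 100 = 34.2564%

34.26%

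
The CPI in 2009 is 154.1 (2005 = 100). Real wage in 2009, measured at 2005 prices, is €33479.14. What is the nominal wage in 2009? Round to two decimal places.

Nominal = Real × (Index/100) = 33479.14 × (154.1/100)
        = 33479.14 × 1.541 = 51591.3547

51591.35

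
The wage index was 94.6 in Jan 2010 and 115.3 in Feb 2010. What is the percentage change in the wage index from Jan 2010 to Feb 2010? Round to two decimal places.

21.88%

Change = (115.3 − 94.6) / 94.6 × 100
       = 20.7 / 94.6 × 100 = 21.8816%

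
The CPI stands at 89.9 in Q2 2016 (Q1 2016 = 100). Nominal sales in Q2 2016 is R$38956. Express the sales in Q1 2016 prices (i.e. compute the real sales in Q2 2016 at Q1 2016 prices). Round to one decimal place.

Real = Nominal ÷ (Index/100) = 38956 ÷ (89.9/100)
     = 38956 ÷ 0.899 = 43332.5918

43332.6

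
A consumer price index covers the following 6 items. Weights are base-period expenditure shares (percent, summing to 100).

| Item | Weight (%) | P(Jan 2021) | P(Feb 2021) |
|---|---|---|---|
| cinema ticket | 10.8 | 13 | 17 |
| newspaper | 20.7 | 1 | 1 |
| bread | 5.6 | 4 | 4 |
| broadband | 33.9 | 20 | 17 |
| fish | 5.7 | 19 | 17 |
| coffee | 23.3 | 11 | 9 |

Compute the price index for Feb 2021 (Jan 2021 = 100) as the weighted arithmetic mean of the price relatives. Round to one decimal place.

cinema ticket: 10.8 × (17/13) = 10.8 × 1.307692 = 14.1231
newspaper: 20.7 × (1/1) = 20.7 × 1.000000 = 20.7000
bread: 5.6 × (4/4) = 5.6 × 1.000000 = 5.6000
broadband: 33.9 × (17/20) = 33.9 × 0.850000 = 28.8150
fish: 5.7 × (17/19) = 5.7 × 0.894737 = 5.1000
coffee: 23.3 × (9/11) = 23.3 × 0.818182 = 19.0636
Index = Σ wᵢ·(p₁ᵢ/p₀ᵢ) = 14.1231 + 20.7000 + 5.6000 + 28.8150 + 5.1000 + 19.0636 = 93.4017

93.4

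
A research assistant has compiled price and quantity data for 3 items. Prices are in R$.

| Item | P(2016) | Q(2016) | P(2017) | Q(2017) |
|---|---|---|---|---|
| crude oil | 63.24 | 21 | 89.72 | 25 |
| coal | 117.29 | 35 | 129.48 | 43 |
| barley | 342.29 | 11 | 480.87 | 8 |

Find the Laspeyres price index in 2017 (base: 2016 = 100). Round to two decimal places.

127.26

Laspeyres price index uses base-period quantities as weights.
ΣP(2017)·Q(2016) = 89.72×21 + 129.48×35 + 480.87×11 = 1884.12 + 4531.8 + 5289.57 = 11705.49
ΣP(2016)·Q(2016) = 63.24×21 + 117.29×35 + 342.29×11 = 1328.04 + 4105.15 + 3765.19 = 9198.38
Index = 11705.49 / 9198.38 × 100 = 127.2560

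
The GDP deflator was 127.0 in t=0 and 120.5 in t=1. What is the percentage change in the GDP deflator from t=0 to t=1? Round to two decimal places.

Change = (120.5 − 127.0) / 127.0 × 100
       = -6.5 / 127.0 × 100 = -5.1181%

-5.12%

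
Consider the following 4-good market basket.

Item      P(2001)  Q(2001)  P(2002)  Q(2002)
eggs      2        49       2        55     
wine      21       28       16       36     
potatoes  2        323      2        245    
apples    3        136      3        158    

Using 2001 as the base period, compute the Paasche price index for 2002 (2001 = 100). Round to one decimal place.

Paasche price index uses current-period quantities as weights.
ΣP(2002)·Q(2002) = 2×55 + 16×36 + 2×245 + 3×158 = 110 + 576 + 490 + 474 = 1650
ΣP(2001)·Q(2002) = 2×55 + 21×36 + 2×245 + 3×158 = 110 + 756 + 490 + 474 = 1830
Index = 1650 / 1830 × 100 = 90.1639

90.2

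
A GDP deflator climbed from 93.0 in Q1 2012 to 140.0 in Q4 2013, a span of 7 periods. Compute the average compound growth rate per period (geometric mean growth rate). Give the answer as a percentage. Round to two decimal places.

6.02%

Growth factor = (140.0/93.0)^(1/7) = (1.505376)^(1/7) = 1.060176
Growth rate = 1.060176 − 1 = 0.060176 = 6.0176%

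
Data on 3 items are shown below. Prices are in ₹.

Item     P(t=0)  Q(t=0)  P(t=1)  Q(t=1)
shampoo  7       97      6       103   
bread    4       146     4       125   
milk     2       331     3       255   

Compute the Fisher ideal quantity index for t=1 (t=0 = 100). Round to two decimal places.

88.56

Laspeyres component (base-period weights):
ΣP(t=0)Q(t=1) = 7×103 + 4×125 + 2×255 = 721 + 500 + 510 = 1731
ΣP(t=0)Q(t=0) = 7×97 + 4×146 + 2×331 = 679 + 584 + 662 = 1925
L = 1731 / 1925 × 100 = 89.9221
Paasche component (current-period weights):
ΣP(t=1)Q(t=1) = 6×103 + 4×125 + 3×255 = 618 + 500 + 765 = 1883
ΣP(t=1)Q(t=0) = 6×97 + 4×146 + 3×331 = 582 + 584 + 993 = 2159
P = 1883 / 2159 × 100 = 87.2163
Fisher = √(L × P) = √(89.9221 × 87.2163) = 88.5589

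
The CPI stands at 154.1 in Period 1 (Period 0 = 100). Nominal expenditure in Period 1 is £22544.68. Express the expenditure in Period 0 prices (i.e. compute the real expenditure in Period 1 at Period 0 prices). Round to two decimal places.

Real = Nominal ÷ (Index/100) = 22544.68 ÷ (154.1/100)
     = 22544.68 ÷ 1.541 = 14629.9027

14629.90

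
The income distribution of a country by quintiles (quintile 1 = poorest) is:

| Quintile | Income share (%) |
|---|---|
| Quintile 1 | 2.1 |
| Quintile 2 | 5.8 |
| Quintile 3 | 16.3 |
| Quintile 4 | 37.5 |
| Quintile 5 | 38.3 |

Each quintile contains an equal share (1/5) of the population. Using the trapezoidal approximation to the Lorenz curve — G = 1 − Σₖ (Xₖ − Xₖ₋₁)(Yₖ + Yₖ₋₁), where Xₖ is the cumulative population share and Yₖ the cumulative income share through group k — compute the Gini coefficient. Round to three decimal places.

Cumulative income shares Yₖ: 0.0210, 0.0790, 0.2420, 0.6170, 1.0000
Σ (Xₖ−Xₖ₋₁)(Yₖ+Yₖ₋₁) = (1/5)(0.0210+0.0000) + (1/5)(0.0790+0.0210) + (1/5)(0.2420+0.0790) + (1/5)(0.6170+0.2420) + (1/5)(1.0000+0.6170)
  = 0.0042 + 0.0200 + 0.0642 + 0.1718 + 0.3234 = 0.5836
G = 1 − 0.5836 = 0.4164

0.416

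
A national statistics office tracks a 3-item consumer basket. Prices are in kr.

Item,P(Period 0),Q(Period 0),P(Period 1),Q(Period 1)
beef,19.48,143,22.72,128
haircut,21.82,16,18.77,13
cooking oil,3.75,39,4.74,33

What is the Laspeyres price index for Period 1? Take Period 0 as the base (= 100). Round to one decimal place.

113.8

Laspeyres price index uses base-period quantities as weights.
ΣP(Period 1)·Q(Period 0) = 22.72×143 + 18.77×16 + 4.74×39 = 3248.96 + 300.32 + 184.86 = 3734.14
ΣP(Period 0)·Q(Period 0) = 19.48×143 + 21.82×16 + 3.75×39 = 2785.64 + 349.12 + 146.25 = 3281.01
Index = 3734.14 / 3281.01 × 100 = 113.8107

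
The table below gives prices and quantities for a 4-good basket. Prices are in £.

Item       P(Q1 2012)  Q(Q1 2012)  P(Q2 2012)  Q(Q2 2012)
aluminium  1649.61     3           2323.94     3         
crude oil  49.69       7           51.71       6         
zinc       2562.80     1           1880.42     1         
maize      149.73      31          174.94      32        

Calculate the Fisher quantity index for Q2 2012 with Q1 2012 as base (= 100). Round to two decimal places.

Laspeyres component (base-period weights):
ΣP(Q1 2012)Q(Q2 2012) = 1649.61×3 + 49.69×6 + 2562.80×1 + 149.73×32 = 4948.83 + 298.14 + 2562.8 + 4791.36 = 12601.13
ΣP(Q1 2012)Q(Q1 2012) = 1649.61×3 + 49.69×7 + 2562.80×1 + 149.73×31 = 4948.83 + 347.83 + 2562.8 + 4641.63 = 12501.09
L = 12601.13 / 12501.09 × 100 = 100.8003
Paasche component (current-period weights):
ΣP(Q2 2012)Q(Q2 2012) = 2323.94×3 + 51.71×6 + 1880.42×1 + 174.94×32 = 6971.82 + 310.26 + 1880.42 + 5598.08 = 14760.58
ΣP(Q2 2012)Q(Q1 2012) = 2323.94×3 + 51.71×7 + 1880.42×1 + 174.94×31 = 6971.82 + 361.97 + 1880.42 + 5423.14 = 14637.35
P = 14760.58 / 14637.35 × 100 = 100.8419
Fisher = √(L × P) = √(100.8003 × 100.8419) = 100.8211

100.82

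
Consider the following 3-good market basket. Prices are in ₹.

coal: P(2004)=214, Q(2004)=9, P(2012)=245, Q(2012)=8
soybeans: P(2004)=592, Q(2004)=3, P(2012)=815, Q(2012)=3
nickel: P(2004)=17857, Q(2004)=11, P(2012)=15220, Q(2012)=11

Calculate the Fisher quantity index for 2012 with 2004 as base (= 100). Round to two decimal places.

Laspeyres component (base-period weights):
ΣP(2004)Q(2012) = 214×8 + 592×3 + 17857×11 = 1712 + 1776 + 196427 = 199915
ΣP(2004)Q(2004) = 214×9 + 592×3 + 17857×11 = 1926 + 1776 + 196427 = 200129
L = 199915 / 200129 × 100 = 99.8931
Paasche component (current-period weights):
ΣP(2012)Q(2012) = 245×8 + 815×3 + 15220×11 = 1960 + 2445 + 167420 = 171825
ΣP(2012)Q(2004) = 245×9 + 815×3 + 15220×11 = 2205 + 2445 + 167420 = 172070
P = 171825 / 172070 × 100 = 99.8576
Fisher = √(L × P) = √(99.8931 × 99.8576) = 99.8753

99.88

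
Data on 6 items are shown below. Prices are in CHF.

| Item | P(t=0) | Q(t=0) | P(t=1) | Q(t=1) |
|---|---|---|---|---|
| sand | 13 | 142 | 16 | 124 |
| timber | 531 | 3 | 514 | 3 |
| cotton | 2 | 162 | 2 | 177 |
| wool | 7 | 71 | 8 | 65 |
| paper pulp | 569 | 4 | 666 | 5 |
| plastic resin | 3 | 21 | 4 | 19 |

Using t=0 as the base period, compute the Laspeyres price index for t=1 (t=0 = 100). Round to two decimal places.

Laspeyres price index uses base-period quantities as weights.
ΣP(t=1)·Q(t=0) = 16×142 + 514×3 + 2×162 + 8×71 + 666×4 + 4×21 = 2272 + 1542 + 324 + 568 + 2664 + 84 = 7454
ΣP(t=0)·Q(t=0) = 13×142 + 531×3 + 2×162 + 7×71 + 569×4 + 3×21 = 1846 + 1593 + 324 + 497 + 2276 + 63 = 6599
Index = 7454 / 6599 × 100 = 112.9565

112.96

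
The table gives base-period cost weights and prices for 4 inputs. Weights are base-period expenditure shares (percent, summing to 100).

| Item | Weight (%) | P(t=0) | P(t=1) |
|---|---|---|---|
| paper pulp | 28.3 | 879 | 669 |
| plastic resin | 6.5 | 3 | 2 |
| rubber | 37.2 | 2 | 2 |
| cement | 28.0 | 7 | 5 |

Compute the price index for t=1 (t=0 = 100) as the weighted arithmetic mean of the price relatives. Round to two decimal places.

83.07

paper pulp: 28.3 × (669/879) = 28.3 × 0.761092 = 21.5389
plastic resin: 6.5 × (2/3) = 6.5 × 0.666667 = 4.3333
rubber: 37.2 × (2/2) = 37.2 × 1.000000 = 37.2000
cement: 28.0 × (5/7) = 28.0 × 0.714286 = 20.0000
Index = Σ wᵢ·(p₁ᵢ/p₀ᵢ) = 21.5389 + 4.3333 + 37.2000 + 20.0000 = 83.0722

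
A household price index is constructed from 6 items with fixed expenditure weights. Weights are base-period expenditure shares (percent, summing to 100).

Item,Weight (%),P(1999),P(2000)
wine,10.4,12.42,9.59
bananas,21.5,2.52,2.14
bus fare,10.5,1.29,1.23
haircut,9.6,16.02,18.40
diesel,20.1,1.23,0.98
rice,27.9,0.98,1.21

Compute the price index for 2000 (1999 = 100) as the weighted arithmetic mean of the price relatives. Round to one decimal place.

97.8

wine: 10.4 × (9.59/12.42) = 10.4 × 0.772142 = 8.0303
bananas: 21.5 × (2.14/2.52) = 21.5 × 0.849206 = 18.2579
bus fare: 10.5 × (1.23/1.29) = 10.5 × 0.953488 = 10.0116
haircut: 9.6 × (18.40/16.02) = 9.6 × 1.148564 = 11.0262
diesel: 20.1 × (0.98/1.23) = 20.1 × 0.796748 = 16.0146
rice: 27.9 × (1.21/0.98) = 27.9 × 1.234694 = 34.4480
Index = Σ wᵢ·(p₁ᵢ/p₀ᵢ) = 8.0303 + 18.2579 + 10.0116 + 11.0262 + 16.0146 + 34.4480 = 97.7886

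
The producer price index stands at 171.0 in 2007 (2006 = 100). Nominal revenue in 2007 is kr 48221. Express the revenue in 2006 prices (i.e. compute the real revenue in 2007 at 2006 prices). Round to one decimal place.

Real = Nominal ÷ (Index/100) = 48221 ÷ (171.0/100)
     = 48221 ÷ 1.710 = 28199.4152

28199.4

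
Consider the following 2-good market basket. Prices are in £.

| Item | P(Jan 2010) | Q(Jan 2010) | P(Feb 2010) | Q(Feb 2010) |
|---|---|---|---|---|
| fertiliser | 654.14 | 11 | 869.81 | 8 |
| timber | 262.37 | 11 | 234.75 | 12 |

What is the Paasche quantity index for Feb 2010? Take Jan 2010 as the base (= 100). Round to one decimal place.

80.5

Paasche quantity index uses current-period prices as weights.
ΣP(Feb 2010)·Q(Feb 2010) = 869.81×8 + 234.75×12 = 6958.48 + 2817 = 9775.48
ΣP(Feb 2010)·Q(Jan 2010) = 869.81×11 + 234.75×11 = 9567.91 + 2582.25 = 12150.16
Index = 9775.48 / 12150.16 × 100 = 80.4556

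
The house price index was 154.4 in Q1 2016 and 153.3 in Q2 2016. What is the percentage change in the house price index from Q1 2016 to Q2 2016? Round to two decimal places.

-0.71%

Change = (153.3 − 154.4) / 154.4 × 100
       = -1.1 / 154.4 × 100 = -0.7124%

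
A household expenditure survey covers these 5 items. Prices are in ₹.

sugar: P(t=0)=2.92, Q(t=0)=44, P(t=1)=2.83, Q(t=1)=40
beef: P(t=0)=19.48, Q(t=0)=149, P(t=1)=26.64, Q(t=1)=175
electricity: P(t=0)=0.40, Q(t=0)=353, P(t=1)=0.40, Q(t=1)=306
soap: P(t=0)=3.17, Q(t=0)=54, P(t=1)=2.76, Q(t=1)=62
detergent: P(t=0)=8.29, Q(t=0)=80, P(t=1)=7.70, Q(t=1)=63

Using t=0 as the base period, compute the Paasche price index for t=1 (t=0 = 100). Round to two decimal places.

127.18

Paasche price index uses current-period quantities as weights.
ΣP(t=1)·Q(t=1) = 2.83×40 + 26.64×175 + 0.40×306 + 2.76×62 + 7.70×63 = 113.2 + 4662 + 122.4 + 171.12 + 485.1 = 5553.82
ΣP(t=0)·Q(t=1) = 2.92×40 + 19.48×175 + 0.40×306 + 3.17×62 + 8.29×63 = 116.8 + 3409 + 122.4 + 196.54 + 522.27 = 4367.01
Index = 5553.82 / 4367.01 × 100 = 127.1767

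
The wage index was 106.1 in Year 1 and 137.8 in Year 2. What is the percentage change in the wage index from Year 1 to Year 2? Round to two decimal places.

Change = (137.8 − 106.1) / 106.1 × 100
       = 31.7 / 106.1 × 100 = 29.8775%

29.88%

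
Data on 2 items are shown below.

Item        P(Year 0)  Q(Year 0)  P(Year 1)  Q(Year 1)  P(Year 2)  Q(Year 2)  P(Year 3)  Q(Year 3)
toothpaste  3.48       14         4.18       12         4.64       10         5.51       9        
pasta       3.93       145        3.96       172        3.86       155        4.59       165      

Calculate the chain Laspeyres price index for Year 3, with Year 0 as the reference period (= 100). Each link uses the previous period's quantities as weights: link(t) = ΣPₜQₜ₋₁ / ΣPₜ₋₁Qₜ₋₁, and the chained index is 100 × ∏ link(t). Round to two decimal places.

Link Year 0→Year 1:
ΣP(Year 1)Q(Year 0) = 4.18×14 + 3.96×145 = 58.52 + 574.2 = 632.72
ΣP(Year 0)Q(Year 0) = 3.48×14 + 3.93×145 = 48.72 + 569.85 = 618.57
link = 632.72/618.57 = 1.022875
Link Year 1→Year 2:
ΣP(Year 2)Q(Year 1) = 4.64×12 + 3.86×172 = 55.68 + 663.92 = 719.6
ΣP(Year 1)Q(Year 1) = 4.18×12 + 3.96×172 = 50.16 + 681.12 = 731.28
link = 719.6/731.28 = 0.984028
Link Year 2→Year 3:
ΣP(Year 3)Q(Year 2) = 5.51×10 + 4.59×155 = 55.1 + 711.45 = 766.55
ΣP(Year 2)Q(Year 2) = 4.64×10 + 3.86×155 = 46.4 + 598.3 = 644.7
link = 766.55/644.7 = 1.189003
Chained index = 100 × 1.022875 × 0.984028 × 1.189003 = 119.6776

119.68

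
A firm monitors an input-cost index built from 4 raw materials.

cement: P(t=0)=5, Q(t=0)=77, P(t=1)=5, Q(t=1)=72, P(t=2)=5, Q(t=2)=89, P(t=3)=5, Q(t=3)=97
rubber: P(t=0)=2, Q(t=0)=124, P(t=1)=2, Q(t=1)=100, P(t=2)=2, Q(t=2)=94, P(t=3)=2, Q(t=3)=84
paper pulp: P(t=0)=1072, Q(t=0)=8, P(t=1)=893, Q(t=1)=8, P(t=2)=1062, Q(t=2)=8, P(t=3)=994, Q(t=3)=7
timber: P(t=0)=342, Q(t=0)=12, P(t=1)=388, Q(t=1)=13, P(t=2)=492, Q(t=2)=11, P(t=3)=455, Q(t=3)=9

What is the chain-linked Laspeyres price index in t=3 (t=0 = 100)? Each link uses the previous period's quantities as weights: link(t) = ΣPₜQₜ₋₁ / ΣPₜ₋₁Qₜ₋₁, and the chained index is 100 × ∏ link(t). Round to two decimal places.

Link t=0→t=1:
ΣP(t=1)Q(t=0) = 5×77 + 2×124 + 893×8 + 388×12 = 385 + 248 + 7144 + 4656 = 12433
ΣP(t=0)Q(t=0) = 5×77 + 2×124 + 1072×8 + 342×12 = 385 + 248 + 8576 + 4104 = 13313
link = 12433/13313 = 0.933899
Link t=1→t=2:
ΣP(t=2)Q(t=1) = 5×72 + 2×100 + 1062×8 + 492×13 = 360 + 200 + 8496 + 6396 = 15452
ΣP(t=1)Q(t=1) = 5×72 + 2×100 + 893×8 + 388×13 = 360 + 200 + 7144 + 5044 = 12748
link = 15452/12748 = 1.212112
Link t=2→t=3:
ΣP(t=3)Q(t=2) = 5×89 + 2×94 + 994×8 + 455×11 = 445 + 188 + 7952 + 5005 = 13590
ΣP(t=2)Q(t=2) = 5×89 + 2×94 + 1062×8 + 492×11 = 445 + 188 + 8496 + 5412 = 14541
link = 13590/14541 = 0.934599
Chained index = 100 × 0.933899 × 1.212112 × 0.934599 = 105.7957

105.80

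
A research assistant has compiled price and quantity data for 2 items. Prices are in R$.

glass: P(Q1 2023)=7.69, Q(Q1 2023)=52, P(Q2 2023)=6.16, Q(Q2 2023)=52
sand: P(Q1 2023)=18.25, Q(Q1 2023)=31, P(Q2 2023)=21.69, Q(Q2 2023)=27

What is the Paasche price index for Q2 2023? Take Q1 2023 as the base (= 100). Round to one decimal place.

Paasche price index uses current-period quantities as weights.
ΣP(Q2 2023)·Q(Q2 2023) = 6.16×52 + 21.69×27 = 320.32 + 585.63 = 905.95
ΣP(Q1 2023)·Q(Q2 2023) = 7.69×52 + 18.25×27 = 399.88 + 492.75 = 892.63
Index = 905.95 / 892.63 × 100 = 101.4922

101.5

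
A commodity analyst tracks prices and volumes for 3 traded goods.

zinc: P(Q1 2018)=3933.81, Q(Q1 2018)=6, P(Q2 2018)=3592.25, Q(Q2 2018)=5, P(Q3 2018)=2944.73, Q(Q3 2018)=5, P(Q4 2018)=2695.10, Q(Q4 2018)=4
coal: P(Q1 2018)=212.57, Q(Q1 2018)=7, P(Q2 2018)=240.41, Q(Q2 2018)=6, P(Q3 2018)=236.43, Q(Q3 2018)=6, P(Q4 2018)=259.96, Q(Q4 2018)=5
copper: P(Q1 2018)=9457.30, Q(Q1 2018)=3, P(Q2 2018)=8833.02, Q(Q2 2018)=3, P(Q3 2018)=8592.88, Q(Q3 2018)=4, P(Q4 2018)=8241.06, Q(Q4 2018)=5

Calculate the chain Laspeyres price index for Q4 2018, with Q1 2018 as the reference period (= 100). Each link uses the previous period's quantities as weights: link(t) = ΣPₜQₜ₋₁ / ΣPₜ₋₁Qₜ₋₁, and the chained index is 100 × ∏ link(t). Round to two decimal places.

Link Q1 2018→Q2 2018:
ΣP(Q2 2018)Q(Q1 2018) = 3592.25×6 + 240.41×7 + 8833.02×3 = 21553.5 + 1682.87 + 26499.06 = 49735.43
ΣP(Q1 2018)Q(Q1 2018) = 3933.81×6 + 212.57×7 + 9457.30×3 = 23602.86 + 1487.99 + 28371.9 = 53462.75
link = 49735.43/53462.75 = 0.930282
Link Q2 2018→Q3 2018:
ΣP(Q3 2018)Q(Q2 2018) = 2944.73×5 + 236.43×6 + 8592.88×3 = 14723.65 + 1418.58 + 25778.64 = 41920.87
ΣP(Q2 2018)Q(Q2 2018) = 3592.25×5 + 240.41×6 + 8833.02×3 = 17961.25 + 1442.46 + 26499.06 = 45902.77
link = 41920.87/45902.77 = 0.913254
Link Q3 2018→Q4 2018:
ΣP(Q4 2018)Q(Q3 2018) = 2695.10×5 + 259.96×6 + 8241.06×4 = 13475.5 + 1559.76 + 32964.24 = 47999.5
ΣP(Q3 2018)Q(Q3 2018) = 2944.73×5 + 236.43×6 + 8592.88×4 = 14723.65 + 1418.58 + 34371.52 = 50513.75
link = 47999.5/50513.75 = 0.950226
Chained index = 100 × 0.930282 × 0.913254 × 0.950226 = 80.7297

80.73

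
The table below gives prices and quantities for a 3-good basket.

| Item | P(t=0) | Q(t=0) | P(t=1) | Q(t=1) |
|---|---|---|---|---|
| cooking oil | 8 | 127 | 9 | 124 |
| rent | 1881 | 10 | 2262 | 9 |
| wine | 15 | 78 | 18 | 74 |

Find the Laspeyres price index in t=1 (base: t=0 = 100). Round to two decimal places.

119.87

Laspeyres price index uses base-period quantities as weights.
ΣP(t=1)·Q(t=0) = 9×127 + 2262×10 + 18×78 = 1143 + 22620 + 1404 = 25167
ΣP(t=0)·Q(t=0) = 8×127 + 1881×10 + 15×78 = 1016 + 18810 + 1170 = 20996
Index = 25167 / 20996 × 100 = 119.8657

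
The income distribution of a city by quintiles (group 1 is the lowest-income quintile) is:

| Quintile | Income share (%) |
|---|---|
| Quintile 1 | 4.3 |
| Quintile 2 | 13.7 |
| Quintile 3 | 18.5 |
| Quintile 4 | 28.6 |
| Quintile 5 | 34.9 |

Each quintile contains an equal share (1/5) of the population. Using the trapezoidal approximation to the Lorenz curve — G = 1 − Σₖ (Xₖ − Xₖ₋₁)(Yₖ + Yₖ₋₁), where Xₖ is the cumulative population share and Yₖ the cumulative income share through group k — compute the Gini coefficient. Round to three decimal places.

0.304

Cumulative income shares Yₖ: 0.0430, 0.1800, 0.3650, 0.6510, 1.0000
Σ (Xₖ−Xₖ₋₁)(Yₖ+Yₖ₋₁) = (1/5)(0.0430+0.0000) + (1/5)(0.1800+0.0430) + (1/5)(0.3650+0.1800) + (1/5)(0.6510+0.3650) + (1/5)(1.0000+0.6510)
  = 0.0086 + 0.0446 + 0.1090 + 0.2032 + 0.3302 = 0.6956
G = 1 − 0.6956 = 0.3044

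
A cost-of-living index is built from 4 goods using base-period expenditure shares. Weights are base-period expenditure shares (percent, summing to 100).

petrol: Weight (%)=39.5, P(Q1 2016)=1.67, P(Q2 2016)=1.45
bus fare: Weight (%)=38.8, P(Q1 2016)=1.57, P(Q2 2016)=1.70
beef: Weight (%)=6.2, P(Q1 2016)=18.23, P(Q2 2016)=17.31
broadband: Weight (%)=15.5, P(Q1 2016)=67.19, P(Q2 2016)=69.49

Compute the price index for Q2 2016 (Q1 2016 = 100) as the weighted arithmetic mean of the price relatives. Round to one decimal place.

petrol: 39.5 × (1.45/1.67) = 39.5 × 0.868263 = 34.2964
bus fare: 38.8 × (1.70/1.57) = 38.8 × 1.082803 = 42.0127
beef: 6.2 × (17.31/18.23) = 6.2 × 0.949534 = 5.8871
broadband: 15.5 × (69.49/67.19) = 15.5 × 1.034231 = 16.0306
Index = Σ wᵢ·(p₁ᵢ/p₀ᵢ) = 34.2964 + 42.0127 + 5.8871 + 16.0306 = 98.2268

98.2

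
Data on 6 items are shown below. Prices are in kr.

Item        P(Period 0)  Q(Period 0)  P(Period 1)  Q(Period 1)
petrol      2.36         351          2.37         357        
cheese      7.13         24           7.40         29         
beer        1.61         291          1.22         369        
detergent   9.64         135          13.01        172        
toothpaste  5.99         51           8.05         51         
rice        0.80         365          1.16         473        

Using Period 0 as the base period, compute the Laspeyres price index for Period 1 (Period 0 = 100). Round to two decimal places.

117.46

Laspeyres price index uses base-period quantities as weights.
ΣP(Period 1)·Q(Period 0) = 2.37×351 + 7.40×24 + 1.22×291 + 13.01×135 + 8.05×51 + 1.16×365 = 831.87 + 177.6 + 355.02 + 1756.35 + 410.55 + 423.4 = 3954.79
ΣP(Period 0)·Q(Period 0) = 2.36×351 + 7.13×24 + 1.61×291 + 9.64×135 + 5.99×51 + 0.80×365 = 828.36 + 171.12 + 468.51 + 1301.4 + 305.49 + 292 = 3366.88
Index = 3954.79 / 3366.88 × 100 = 117.4616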